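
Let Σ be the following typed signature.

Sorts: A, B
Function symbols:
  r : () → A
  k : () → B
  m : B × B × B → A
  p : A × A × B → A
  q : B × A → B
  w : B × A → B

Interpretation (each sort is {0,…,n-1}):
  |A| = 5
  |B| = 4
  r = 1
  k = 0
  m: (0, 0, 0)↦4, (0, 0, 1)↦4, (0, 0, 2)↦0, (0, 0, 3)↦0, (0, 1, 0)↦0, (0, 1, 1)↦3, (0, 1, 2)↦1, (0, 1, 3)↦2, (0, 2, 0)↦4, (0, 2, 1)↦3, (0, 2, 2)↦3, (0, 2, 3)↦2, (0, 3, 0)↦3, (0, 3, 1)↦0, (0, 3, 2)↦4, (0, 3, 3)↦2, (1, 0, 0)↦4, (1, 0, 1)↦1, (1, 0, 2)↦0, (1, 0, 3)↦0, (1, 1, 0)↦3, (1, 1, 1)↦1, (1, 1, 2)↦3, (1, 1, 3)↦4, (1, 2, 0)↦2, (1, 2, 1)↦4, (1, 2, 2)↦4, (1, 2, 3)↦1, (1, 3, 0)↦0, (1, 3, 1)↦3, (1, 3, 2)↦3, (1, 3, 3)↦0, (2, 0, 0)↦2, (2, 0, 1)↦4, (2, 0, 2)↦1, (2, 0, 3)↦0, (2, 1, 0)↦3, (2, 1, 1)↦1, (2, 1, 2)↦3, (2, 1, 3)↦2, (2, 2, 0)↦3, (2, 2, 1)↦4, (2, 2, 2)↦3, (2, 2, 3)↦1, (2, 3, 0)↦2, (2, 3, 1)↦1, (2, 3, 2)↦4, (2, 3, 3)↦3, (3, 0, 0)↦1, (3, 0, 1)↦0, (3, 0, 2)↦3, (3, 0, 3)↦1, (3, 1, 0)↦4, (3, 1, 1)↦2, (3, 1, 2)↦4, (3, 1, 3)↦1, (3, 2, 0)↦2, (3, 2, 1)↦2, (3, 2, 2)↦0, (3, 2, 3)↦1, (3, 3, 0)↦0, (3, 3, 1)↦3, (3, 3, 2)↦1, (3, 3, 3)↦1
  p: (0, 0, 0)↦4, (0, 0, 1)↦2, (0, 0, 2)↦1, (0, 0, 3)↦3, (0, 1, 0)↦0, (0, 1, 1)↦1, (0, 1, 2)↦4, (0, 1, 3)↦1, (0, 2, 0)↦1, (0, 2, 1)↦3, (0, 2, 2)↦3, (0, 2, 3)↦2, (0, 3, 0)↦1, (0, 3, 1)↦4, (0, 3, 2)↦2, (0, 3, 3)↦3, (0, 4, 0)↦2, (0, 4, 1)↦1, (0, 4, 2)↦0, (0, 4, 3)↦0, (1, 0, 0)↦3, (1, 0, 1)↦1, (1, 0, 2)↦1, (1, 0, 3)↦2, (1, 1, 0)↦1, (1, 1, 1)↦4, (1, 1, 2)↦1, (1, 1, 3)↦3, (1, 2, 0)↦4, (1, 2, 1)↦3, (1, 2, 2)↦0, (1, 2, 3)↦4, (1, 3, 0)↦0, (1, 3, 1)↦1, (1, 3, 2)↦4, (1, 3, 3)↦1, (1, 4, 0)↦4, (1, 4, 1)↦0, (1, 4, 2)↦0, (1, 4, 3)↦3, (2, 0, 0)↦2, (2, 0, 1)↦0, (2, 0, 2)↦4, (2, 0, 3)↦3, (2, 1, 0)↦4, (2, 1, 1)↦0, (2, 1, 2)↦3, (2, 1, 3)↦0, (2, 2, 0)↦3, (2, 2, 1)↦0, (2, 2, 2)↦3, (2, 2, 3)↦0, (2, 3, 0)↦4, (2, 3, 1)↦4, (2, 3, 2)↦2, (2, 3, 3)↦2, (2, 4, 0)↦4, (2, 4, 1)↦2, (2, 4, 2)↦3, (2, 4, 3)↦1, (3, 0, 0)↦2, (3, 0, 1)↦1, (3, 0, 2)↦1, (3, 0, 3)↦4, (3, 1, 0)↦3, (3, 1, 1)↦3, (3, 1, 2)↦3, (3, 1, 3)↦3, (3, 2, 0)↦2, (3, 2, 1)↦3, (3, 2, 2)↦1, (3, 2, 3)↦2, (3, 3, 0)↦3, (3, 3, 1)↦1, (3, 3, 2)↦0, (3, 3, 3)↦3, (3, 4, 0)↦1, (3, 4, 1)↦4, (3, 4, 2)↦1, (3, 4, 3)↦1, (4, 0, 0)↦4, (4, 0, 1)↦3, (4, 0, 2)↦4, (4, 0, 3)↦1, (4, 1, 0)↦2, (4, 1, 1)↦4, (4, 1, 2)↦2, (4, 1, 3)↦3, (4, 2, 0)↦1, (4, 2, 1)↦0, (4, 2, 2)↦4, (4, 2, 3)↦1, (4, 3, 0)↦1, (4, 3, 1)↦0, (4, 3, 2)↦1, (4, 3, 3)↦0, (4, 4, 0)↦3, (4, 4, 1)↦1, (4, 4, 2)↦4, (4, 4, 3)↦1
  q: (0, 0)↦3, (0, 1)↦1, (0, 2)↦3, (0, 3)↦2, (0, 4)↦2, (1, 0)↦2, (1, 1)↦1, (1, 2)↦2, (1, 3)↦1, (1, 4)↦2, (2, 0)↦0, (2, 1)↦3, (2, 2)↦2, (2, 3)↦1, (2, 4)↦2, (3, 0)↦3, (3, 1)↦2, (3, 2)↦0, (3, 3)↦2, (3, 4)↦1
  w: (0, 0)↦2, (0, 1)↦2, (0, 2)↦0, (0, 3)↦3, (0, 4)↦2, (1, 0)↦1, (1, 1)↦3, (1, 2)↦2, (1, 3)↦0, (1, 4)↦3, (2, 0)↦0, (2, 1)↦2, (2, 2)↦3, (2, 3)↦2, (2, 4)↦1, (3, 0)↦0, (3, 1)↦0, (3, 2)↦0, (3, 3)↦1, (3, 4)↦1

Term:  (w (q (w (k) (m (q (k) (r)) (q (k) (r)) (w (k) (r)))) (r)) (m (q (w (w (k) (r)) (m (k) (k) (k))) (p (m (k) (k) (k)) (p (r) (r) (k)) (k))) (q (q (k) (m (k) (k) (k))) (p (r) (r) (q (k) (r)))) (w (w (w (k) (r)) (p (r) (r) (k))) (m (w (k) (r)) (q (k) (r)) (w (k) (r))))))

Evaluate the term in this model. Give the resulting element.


  k = 0
  k = 0
  r = 1
  (q (k) (r)) = q(0, 1) = 1
  k = 0
  r = 1
  (q (k) (r)) = q(0, 1) = 1
  k = 0
  r = 1
  (w (k) (r)) = w(0, 1) = 2
  (m (q (k) (r)) (q (k) (r)) (w (k) (r))) = m(1, 1, 2) = 3
  (w (k) (m (q (k) (r)) (q (k) (r)) (w (k) (r)))) = w(0, 3) = 3
  r = 1
  (q (w (k) (m (q (k) (r)) (q (k) (r)) (w (k) (r)))) (r)) = q(3, 1) = 2
  k = 0
  r = 1
  (w (k) (r)) = w(0, 1) = 2
  k = 0
  k = 0
  k = 0
  (m (k) (k) (k)) = m(0, 0, 0) = 4
  (w (w (k) (r)) (m (k) (k) (k))) = w(2, 4) = 1
  k = 0
  k = 0
  k = 0
  (m (k) (k) (k)) = m(0, 0, 0) = 4
  r = 1
  r = 1
  k = 0
  (p (r) (r) (k)) = p(1, 1, 0) = 1
  k = 0
  (p (m (k) (k) (k)) (p (r) (r) (k)) (k)) = p(4, 1, 0) = 2
  (q (w (w (k) (r)) (m (k) (k) (k))) (p (m (k) (k) (k)) (p (r) (r) (k)) (k))) = q(1, 2) = 2
  k = 0
  k = 0
  k = 0
  k = 0
  (m (k) (k) (k)) = m(0, 0, 0) = 4
  (q (k) (m (k) (k) (k))) = q(0, 4) = 2
  r = 1
  r = 1
  k = 0
  r = 1
  (q (k) (r)) = q(0, 1) = 1
  (p (r) (r) (q (k) (r))) = p(1, 1, 1) = 4
  (q (q (k) (m (k) (k) (k))) (p (r) (r) (q (k) (r)))) = q(2, 4) = 2
  k = 0
  r = 1
  (w (k) (r)) = w(0, 1) = 2
  r = 1
  r = 1
  k = 0
  (p (r) (r) (k)) = p(1, 1, 0) = 1
  (w (w (k) (r)) (p (r) (r) (k))) = w(2, 1) = 2
  k = 0
  r = 1
  (w (k) (r)) = w(0, 1) = 2
  k = 0
  r = 1
  (q (k) (r)) = q(0, 1) = 1
  k = 0
  r = 1
  (w (k) (r)) = w(0, 1) = 2
  (m (w (k) (r)) (q (k) (r)) (w (k) (r))) = m(2, 1, 2) = 3
  (w (w (w (k) (r)) (p (r) (r) (k))) (m (w (k) (r)) (q (k) (r)) (w (k) (r)))) = w(2, 3) = 2
  (m (q (w (w (k) (r)) (m (k) (k) (k))) (p (m (k) (k) (k)) (p (r) (r) (k)) (k))) (q (q (k) (m (k) (k) (k))) (p (r) (r) (q (k) (r)))) (w (w (w (k) (r)) (p (r) (r) (k))) (m (w (k) (r)) (q (k) (r)) (w (k) (r))))) = m(2, 2, 2) = 3
  (w (q (w (k) (m (q (k) (r)) (q (k) (r)) (w (k) (r)))) (r)) (m (q (w (w (k) (r)) (m (k) (k) (k))) (p (m (k) (k) (k)) (p (r) (r) (k)) (k))) (q (q (k) (m (k) (k) (k))) (p (r) (r) (q (k) (r)))) (w (w (w (k) (r)) (p (r) (r) (k))) (m (w (k) (r)) (q (k) (r)) (w (k) (r)))))) = w(2, 3) = 2

value = 2


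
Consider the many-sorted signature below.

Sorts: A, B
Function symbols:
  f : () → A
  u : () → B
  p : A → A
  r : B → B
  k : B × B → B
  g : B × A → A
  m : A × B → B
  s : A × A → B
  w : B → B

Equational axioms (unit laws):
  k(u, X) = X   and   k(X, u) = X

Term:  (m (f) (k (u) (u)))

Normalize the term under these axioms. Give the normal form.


1. (m (f) (k (u) (u)))  →  (m (f) (u))

normal form = (m (f) (u))


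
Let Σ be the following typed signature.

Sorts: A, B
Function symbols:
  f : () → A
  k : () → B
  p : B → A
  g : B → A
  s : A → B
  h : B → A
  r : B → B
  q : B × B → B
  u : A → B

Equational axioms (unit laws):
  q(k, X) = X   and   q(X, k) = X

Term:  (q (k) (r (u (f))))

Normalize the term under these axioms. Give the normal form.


normal form = (r (u (f)))

1. (q (k) (r (u (f))))  →  (r (u (f)))


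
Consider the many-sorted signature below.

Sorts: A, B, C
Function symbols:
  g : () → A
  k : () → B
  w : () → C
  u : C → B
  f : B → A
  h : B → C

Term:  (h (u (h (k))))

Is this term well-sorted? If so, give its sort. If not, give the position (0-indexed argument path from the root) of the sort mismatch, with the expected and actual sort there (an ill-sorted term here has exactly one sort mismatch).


well-sorted; sort = C

      (k) : B
    (h (k)) : C
  (u (h (k))) : B
(h (u (h (k)))) : C


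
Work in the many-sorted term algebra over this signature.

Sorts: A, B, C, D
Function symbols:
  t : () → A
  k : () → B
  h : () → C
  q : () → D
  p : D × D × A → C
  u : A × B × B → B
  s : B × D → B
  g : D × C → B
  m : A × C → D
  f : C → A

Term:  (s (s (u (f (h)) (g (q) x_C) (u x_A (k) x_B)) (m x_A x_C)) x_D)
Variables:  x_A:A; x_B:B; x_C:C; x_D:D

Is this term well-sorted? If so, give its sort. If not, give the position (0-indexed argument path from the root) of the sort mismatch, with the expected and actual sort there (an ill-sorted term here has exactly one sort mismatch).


        (h) : C
      (f (h)) : A
        (q) : D
        x_C : C
      (g (q) x_C) : B
        x_A : A
        (k) : B
        x_B : B
      (u x_A (k) x_B) : B
    (u (f (h)) (g (q) x_C) (u x_A (k) x_B)) : B
      x_A : A
      x_C : C
    (m x_A x_C) : D
  (s (u (f (h)) (g (q) x_C) (u x_A (k) x_B)) (m x_A x_C)) : B
  x_D : D
(s (s (u (f (h)) (g (q) x_C) (u x_A (k) x_B)) (m x_A x_C)) x_D) : B

well-sorted; sort = B


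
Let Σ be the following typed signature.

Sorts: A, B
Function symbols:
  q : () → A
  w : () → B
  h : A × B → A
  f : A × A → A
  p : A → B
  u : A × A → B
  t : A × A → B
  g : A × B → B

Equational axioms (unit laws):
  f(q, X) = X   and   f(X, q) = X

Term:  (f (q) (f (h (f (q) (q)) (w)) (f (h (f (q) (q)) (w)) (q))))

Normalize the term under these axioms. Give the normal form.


normal form = (f (h (q) (w)) (h (q) (w)))

1. (f (q) (f (h (f (q) (q)) (w)) (f (h (f (q) (q)) (w)) (q))))  →  (f (h (f (q) (q)) (w)) (f (h (f (q) (q)) (w)) (q)))
2. (f (h (f (q) (q)) (w)) (f (h (f (q) (q)) (w)) (q)))  →  (f (h (q) (w)) (f (h (f (q) (q)) (w)) (q)))
3. (f (h (q) (w)) (f (h (f (q) (q)) (w)) (q)))  →  (f (h (q) (w)) (h (f (q) (q)) (w)))
4. (f (h (q) (w)) (h (f (q) (q)) (w)))  →  (f (h (q) (w)) (h (q) (w)))


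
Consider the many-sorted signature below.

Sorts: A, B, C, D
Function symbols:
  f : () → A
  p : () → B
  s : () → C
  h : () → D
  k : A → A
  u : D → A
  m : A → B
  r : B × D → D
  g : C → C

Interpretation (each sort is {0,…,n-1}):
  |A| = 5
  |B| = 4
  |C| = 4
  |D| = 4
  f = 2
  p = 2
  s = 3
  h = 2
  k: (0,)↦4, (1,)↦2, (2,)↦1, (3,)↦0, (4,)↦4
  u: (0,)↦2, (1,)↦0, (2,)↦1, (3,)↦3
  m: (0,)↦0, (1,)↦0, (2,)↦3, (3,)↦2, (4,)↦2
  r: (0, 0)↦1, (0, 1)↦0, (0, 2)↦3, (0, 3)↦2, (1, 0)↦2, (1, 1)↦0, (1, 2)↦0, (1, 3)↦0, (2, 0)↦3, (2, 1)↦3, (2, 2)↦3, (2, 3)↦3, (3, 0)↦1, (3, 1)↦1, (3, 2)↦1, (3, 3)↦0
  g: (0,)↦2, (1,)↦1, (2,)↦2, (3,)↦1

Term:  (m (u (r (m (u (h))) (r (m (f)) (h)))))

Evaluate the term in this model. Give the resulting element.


value = 3

  h = 2
  (u (h)) = u(2,) = 1
  (m (u (h))) = m(1,) = 0
  f = 2
  (m (f)) = m(2,) = 3
  h = 2
  (r (m (f)) (h)) = r(3, 2) = 1
  (r (m (u (h))) (r (m (f)) (h))) = r(0, 1) = 0
  (u (r (m (u (h))) (r (m (f)) (h)))) = u(0,) = 2
  (m (u (r (m (u (h))) (r (m (f)) (h))))) = m(2,) = 3


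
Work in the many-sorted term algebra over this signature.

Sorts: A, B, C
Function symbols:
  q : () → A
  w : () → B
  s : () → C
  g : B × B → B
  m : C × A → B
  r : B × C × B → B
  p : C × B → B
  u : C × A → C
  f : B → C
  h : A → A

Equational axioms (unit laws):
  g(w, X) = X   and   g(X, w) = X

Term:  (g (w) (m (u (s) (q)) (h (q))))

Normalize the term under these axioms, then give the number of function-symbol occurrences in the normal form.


1. (g (w) (m (u (s) (q)) (h (q))))  →  (m (u (s) (q)) (h (q)))
normal form: (m (u (s) (q)) (h (q)))

size = 6


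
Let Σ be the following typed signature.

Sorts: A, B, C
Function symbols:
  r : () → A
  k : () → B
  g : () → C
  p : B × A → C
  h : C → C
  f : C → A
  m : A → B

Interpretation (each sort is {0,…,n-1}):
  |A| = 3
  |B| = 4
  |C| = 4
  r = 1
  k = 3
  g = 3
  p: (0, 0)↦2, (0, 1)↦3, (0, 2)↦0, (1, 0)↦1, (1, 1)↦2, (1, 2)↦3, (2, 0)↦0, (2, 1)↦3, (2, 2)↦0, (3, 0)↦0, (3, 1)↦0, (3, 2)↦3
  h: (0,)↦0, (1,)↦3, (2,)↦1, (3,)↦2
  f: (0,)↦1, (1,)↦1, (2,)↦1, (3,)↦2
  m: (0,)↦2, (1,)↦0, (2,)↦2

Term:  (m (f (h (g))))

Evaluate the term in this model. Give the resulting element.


value = 0

  g = 3
  (h (g)) = h(3,) = 2
  (f (h (g))) = f(2,) = 1
  (m (f (h (g)))) = m(1,) = 0


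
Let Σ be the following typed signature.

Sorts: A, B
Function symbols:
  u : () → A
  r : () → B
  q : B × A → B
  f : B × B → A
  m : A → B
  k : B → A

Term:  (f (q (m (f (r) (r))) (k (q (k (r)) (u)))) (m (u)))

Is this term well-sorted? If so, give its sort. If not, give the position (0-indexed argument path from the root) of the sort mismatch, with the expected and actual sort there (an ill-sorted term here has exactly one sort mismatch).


        (r) : B
        (r) : B
      (f (r) (r)) : A
    (m (f (r) (r))) : B
          (r) : B
        (k (r)) : A
        (u) : A
      (q (k (r)) (u)) : ✗ arg 0 at [0, 1, 0, 0] has sort A, expected B
    (u) : A
  (m (u)) : B

ill-sorted at position [0, 1, 0, 0]: expected B, got A


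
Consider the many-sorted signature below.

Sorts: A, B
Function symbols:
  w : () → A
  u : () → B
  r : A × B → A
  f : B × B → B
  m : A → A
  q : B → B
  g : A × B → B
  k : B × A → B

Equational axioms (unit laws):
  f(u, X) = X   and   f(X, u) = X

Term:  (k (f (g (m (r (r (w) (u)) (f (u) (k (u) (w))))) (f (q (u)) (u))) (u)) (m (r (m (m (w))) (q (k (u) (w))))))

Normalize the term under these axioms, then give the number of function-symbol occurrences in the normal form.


size = 21

1. (k (f (g (m (r (r (w) (u)) (f (u) (k (u) (w))))) (f (q (u)) (u))) (u)) (m (r (m (m (w))) (q (k (u) (w))))))  →  (k (g (m (r (r (w) (u)) (f (u) (k (u) (w))))) (f (q (u)) (u))) (m (r (m (m (w))) (q (k (u) (w))))))
2. (k (g (m (r (r (w) (u)) (f (u) (k (u) (w))))) (f (q (u)) (u))) (m (r (m (m (w))) (q (k (u) (w))))))  →  (k (g (m (r (r (w) (u)) (k (u) (w)))) (f (q (u)) (u))) (m (r (m (m (w))) (q (k (u) (w))))))
3. (k (g (m (r (r (w) (u)) (k (u) (w)))) (f (q (u)) (u))) (m (r (m (m (w))) (q (k (u) (w))))))  →  (k (g (m (r (r (w) (u)) (k (u) (w)))) (q (u))) (m (r (m (m (w))) (q (k (u) (w))))))
normal form: (k (g (m (r (r (w) (u)) (k (u) (w)))) (q (u))) (m (r (m (m (w))) (q (k (u) (w))))))


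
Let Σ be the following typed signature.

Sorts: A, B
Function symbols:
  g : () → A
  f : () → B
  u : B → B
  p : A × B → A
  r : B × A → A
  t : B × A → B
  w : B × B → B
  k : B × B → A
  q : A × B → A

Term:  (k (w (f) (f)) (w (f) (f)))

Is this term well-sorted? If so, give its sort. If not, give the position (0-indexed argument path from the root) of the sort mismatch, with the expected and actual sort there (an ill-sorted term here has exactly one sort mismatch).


    (f) : B
    (f) : B
  (w (f) (f)) : B
    (f) : B
    (f) : B
  (w (f) (f)) : B
(k (w (f) (f)) (w (f) (f))) : A

well-sorted; sort = A


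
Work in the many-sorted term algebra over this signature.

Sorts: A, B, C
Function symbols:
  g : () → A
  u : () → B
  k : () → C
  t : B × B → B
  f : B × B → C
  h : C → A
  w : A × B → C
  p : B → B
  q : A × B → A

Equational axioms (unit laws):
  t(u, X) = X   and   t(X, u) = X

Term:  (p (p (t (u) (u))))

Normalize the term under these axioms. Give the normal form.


normal form = (p (p (u)))

1. (p (p (t (u) (u))))  →  (p (p (u)))


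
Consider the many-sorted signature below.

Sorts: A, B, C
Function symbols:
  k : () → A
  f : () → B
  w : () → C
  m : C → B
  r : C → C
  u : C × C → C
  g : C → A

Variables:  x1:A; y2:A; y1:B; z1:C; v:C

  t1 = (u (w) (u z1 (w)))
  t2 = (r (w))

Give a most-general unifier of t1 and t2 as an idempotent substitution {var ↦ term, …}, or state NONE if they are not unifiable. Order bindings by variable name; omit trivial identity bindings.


head clash or occurs-check failure — not unifiable

NONE (not unifiable)


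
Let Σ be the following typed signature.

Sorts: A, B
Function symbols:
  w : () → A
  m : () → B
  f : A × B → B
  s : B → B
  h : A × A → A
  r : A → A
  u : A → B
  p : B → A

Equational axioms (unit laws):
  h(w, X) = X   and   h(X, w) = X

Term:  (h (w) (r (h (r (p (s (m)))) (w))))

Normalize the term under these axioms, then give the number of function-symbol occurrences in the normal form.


1. (h (w) (r (h (r (p (s (m)))) (w))))  →  (r (h (r (p (s (m)))) (w)))
2. (r (h (r (p (s (m)))) (w)))  →  (r (r (p (s (m)))))
normal form: (r (r (p (s (m)))))

size = 5


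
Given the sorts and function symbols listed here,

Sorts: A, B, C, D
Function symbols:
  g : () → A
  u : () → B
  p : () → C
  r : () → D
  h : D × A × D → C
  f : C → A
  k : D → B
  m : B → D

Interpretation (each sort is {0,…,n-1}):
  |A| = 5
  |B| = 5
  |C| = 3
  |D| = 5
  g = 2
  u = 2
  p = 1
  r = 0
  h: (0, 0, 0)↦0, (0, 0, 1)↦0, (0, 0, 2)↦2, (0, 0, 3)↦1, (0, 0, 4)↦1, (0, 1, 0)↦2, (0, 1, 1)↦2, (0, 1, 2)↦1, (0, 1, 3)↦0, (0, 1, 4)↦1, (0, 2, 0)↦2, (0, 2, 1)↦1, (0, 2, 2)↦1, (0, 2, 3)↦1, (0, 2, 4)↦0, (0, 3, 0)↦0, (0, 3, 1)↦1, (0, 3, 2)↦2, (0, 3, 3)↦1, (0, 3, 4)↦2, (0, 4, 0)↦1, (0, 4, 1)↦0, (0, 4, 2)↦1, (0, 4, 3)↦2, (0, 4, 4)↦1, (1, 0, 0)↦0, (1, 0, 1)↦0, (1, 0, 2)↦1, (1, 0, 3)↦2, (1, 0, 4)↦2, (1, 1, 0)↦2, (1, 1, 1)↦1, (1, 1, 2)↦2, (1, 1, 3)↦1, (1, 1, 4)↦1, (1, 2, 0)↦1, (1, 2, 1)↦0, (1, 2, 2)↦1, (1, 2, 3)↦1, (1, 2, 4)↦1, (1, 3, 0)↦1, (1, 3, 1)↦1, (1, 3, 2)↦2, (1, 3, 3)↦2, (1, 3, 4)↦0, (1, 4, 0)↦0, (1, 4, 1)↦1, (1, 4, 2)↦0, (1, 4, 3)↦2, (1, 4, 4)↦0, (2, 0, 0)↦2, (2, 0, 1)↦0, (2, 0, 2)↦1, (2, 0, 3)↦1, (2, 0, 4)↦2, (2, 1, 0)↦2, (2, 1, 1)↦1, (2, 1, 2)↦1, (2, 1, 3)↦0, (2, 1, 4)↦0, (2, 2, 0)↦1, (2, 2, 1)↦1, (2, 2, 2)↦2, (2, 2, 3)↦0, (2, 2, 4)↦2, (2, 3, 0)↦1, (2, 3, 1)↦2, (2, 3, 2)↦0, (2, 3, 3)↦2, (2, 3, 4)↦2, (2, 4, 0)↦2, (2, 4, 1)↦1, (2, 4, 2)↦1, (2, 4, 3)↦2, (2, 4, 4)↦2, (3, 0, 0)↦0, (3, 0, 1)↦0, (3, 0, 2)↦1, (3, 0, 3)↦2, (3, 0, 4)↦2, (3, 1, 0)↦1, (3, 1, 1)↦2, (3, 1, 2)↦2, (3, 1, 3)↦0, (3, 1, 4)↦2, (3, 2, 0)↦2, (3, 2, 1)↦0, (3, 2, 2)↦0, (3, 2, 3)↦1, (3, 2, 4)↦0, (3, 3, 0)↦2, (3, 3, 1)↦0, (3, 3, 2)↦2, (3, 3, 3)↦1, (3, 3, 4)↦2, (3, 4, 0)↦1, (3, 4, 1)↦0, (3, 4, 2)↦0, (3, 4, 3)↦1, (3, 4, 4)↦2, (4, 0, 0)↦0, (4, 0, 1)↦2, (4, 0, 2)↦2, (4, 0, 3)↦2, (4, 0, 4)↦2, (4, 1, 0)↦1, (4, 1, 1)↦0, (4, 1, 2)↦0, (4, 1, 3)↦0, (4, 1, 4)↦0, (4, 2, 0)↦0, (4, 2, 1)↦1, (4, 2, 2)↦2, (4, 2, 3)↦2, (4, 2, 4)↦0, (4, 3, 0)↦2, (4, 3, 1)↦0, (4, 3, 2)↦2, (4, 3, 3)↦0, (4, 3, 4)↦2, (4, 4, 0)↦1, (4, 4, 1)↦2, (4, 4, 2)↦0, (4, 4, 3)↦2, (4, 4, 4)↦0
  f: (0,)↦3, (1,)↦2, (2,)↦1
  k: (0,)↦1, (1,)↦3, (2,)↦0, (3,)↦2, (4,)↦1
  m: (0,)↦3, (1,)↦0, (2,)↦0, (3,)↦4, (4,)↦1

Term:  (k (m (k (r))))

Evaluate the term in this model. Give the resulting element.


value = 1

  r = 0
  (k (r)) = k(0,) = 1
  (m (k (r))) = m(1,) = 0
  (k (m (k (r)))) = k(0,) = 1


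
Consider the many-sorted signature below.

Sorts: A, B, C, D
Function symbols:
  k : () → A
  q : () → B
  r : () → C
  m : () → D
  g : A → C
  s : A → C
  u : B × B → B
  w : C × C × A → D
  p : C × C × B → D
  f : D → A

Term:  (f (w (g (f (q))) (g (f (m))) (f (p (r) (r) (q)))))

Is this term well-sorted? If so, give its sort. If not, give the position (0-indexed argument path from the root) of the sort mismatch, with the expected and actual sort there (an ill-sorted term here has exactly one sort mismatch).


        (q) : B
      (f (q)) : ✗ arg 0 at [0, 0, 0, 0] has sort B, expected D
        (m) : D
      (f (m)) : A
    (g (f (m))) : C
        (r) : C
        (r) : C
        (q) : B
      (p (r) (r) (q)) : D
    (f (p (r) (r) (q))) : A

ill-sorted at position [0, 0, 0, 0]: expected D, got B


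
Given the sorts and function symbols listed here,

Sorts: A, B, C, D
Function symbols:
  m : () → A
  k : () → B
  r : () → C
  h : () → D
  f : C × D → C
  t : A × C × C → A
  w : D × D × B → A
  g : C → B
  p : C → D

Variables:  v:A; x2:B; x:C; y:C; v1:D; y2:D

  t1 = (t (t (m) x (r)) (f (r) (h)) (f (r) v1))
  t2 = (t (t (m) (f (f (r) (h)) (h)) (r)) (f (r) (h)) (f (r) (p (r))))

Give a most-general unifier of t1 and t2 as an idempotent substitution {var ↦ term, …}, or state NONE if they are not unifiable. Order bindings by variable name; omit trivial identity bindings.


{v1 ↦ (p (r)), x ↦ (f (f (r) (h)) (h))}


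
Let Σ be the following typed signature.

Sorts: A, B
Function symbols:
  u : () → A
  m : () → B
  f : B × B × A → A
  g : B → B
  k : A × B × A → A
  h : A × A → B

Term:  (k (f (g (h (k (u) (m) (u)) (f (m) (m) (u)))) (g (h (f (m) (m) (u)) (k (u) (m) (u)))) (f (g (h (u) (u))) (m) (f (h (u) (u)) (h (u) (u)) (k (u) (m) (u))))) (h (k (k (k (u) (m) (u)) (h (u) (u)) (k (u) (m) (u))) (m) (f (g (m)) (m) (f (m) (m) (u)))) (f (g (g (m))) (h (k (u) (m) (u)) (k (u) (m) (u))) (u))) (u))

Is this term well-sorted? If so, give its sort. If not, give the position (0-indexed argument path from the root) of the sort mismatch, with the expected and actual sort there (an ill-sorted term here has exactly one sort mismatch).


          (u) : A
          (m) : B
          (u) : A
        (k (u) (m) (u)) : A
          (m) : B
          (m) : B
          (u) : A
        (f (m) (m) (u)) : A
      (h (k (u) (m) (u)) (f (m) (m) (u))) : B
    (g (h (k (u) (m) (u)) (f (m) (m) (u)))) : B
          (m) : B
          (m) : B
          (u) : A
        (f (m) (m) (u)) : A
          (u) : A
          (m) : B
          (u) : A
        (k (u) (m) (u)) : A
      (h (f (m) (m) (u)) (k (u) (m) (u))) : B
    (g (h (f (m) (m) (u)) (k (u) (m) (u)))) : B
          (u) : A
          (u) : A
        (h (u) (u)) : B
      (g (h (u) (u))) : B
      (m) : B
          (u) : A
          (u) : A
        (h (u) (u)) : B
          (u) : A
          (u) : A
        (h (u) (u)) : B
          (u) : A
          (m) : B
          (u) : A
        (k (u) (m) (u)) : A
      (f (h (u) (u)) (h (u) (u)) (k (u) (m) (u))) : A
    (f (g (h (u) (u))) (m) (f (h (u) (u)) (h (u) (u)) (k (u) (m) (u)))) : A
  (f (g (h (k (u) (m) (u)) (f (m) (m) (u)))) (g (h (f (m) (m) (u)) (k (u) (m) (u)))) (f (g (h (u) (u))) (m) (f (h (u) (u)) (h (u) (u)) (k (u) (m) (u))))) : A
          (u) : A
          (m) : B
          (u) : A
        (k (u) (m) (u)) : A
          (u) : A
          (u) : A
        (h (u) (u)) : B
          (u) : A
          (m) : B
          (u) : A
        (k (u) (m) (u)) : A
      (k (k (u) (m) (u)) (h (u) (u)) (k (u) (m) (u))) : A
      (m) : B
          (m) : B
        (g (m)) : B
        (m) : B
          (m) : B
          (m) : B
          (u) : A
        (f (m) (m) (u)) : A
      (f (g (m)) (m) (f (m) (m) (u))) : A
    (k (k (k (u) (m) (u)) (h (u) (u)) (k (u) (m) (u))) (m) (f (g (m)) (m) (f (m) (m) (u)))) : A
          (m) : B
        (g (m)) : B
      (g (g (m))) : B
          (u) : A
          (m) : B
          (u) : A
        (k (u) (m) (u)) : A
          (u) : A
          (m) : B
          (u) : A
        (k (u) (m) (u)) : A
      (h (k (u) (m) (u)) (k (u) (m) (u))) : B
      (u) : A
    (f (g (g (m))) (h (k (u) (m) (u)) (k (u) (m) (u))) (u)) : A
  (h (k (k (k (u) (m) (u)) (h (u) (u)) (k (u) (m) (u))) (m) (f (g (m)) (m) (f (m) (m) (u)))) (f (g (g (m))) (h (k (u) (m) (u)) (k (u) (m) (u))) (u))) : B
  (u) : A
(k (f (g (h (k (u) (m) (u)) (f (m) (m) (u)))) (g (h (f (m) (m) (u)) (k (u) (m) (u)))) (f (g (h (u) (u))) (m) (f (h (u) (u)) (h (u) (u)) (k (u) (m) (u))))) (h (k (k (k (u) (m) (u)) (h (u) (u)) (k (u) (m) (u))) (m) (f (g (m)) (m) (f (m) (m) (u)))) (f (g (g (m))) (h (k (u) (m) (u)) (k (u) (m) (u))) (u))) (u)) : A

well-sorted; sort = A


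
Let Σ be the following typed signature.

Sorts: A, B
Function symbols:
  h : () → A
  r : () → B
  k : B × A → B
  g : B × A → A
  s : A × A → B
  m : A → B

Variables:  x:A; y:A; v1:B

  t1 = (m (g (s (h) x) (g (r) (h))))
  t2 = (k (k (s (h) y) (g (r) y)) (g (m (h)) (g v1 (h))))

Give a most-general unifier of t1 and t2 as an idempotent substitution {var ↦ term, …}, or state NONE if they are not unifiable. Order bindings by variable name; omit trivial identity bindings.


head clash or occurs-check failure — not unifiable

NONE (not unifiable)


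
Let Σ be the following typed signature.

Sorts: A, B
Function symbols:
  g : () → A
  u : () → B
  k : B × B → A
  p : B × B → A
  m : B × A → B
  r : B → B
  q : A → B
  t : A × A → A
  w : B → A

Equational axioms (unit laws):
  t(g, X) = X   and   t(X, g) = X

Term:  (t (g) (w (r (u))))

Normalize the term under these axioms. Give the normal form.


normal form = (w (r (u)))

1. (t (g) (w (r (u))))  →  (w (r (u)))


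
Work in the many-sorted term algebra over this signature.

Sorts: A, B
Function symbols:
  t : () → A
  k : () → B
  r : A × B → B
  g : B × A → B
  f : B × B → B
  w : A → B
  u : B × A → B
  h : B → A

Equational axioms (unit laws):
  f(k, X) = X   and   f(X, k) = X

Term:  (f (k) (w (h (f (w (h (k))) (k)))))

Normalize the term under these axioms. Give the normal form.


normal form = (w (h (w (h (k)))))

1. (f (k) (w (h (f (w (h (k))) (k)))))  →  (w (h (f (w (h (k))) (k))))
2. (w (h (f (w (h (k))) (k))))  →  (w (h (w (h (k)))))


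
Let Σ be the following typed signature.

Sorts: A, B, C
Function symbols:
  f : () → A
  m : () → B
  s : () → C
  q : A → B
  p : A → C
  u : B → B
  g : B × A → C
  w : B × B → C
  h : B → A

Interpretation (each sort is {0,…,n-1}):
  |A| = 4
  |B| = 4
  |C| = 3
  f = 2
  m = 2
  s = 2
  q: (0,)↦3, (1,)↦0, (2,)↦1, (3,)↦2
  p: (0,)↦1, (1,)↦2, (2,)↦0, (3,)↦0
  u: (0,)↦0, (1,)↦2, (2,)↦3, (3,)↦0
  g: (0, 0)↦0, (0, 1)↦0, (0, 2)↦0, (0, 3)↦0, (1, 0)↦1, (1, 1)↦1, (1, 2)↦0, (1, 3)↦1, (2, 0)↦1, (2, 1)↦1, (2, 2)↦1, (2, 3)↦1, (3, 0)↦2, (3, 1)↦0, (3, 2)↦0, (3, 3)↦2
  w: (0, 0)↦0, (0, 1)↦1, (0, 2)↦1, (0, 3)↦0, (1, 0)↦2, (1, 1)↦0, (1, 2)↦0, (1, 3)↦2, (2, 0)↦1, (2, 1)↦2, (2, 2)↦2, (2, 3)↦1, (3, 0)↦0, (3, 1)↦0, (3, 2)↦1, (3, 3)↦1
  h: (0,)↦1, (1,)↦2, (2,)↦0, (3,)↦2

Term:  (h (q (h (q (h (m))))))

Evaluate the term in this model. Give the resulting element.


  m = 2
  (h (m)) = h(2,) = 0
  (q (h (m))) = q(0,) = 3
  (h (q (h (m)))) = h(3,) = 2
  (q (h (q (h (m))))) = q(2,) = 1
  (h (q (h (q (h (m)))))) = h(1,) = 2

value = 2


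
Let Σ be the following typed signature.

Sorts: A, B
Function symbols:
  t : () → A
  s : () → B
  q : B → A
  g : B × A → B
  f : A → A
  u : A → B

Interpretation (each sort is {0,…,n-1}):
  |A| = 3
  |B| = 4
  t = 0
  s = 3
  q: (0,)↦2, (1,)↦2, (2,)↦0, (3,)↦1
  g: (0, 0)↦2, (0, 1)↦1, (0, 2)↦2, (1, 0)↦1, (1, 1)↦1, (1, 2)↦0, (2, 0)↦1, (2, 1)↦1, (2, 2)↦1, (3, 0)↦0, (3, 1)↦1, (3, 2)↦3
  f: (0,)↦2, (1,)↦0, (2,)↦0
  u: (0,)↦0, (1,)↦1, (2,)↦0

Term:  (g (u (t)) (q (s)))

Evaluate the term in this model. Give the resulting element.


value = 1

  t = 0
  (u (t)) = u(0,) = 0
  s = 3
  (q (s)) = q(3,) = 1
  (g (u (t)) (q (s))) = g(0, 1) = 1


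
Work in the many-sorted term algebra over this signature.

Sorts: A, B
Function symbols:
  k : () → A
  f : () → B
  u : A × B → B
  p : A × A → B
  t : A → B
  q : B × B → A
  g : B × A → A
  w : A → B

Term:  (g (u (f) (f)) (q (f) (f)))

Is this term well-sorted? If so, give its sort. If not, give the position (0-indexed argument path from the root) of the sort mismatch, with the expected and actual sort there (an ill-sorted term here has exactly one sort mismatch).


    (f) : B
    (f) : B
  (u (f) (f)) : ✗ arg 0 at [0, 0] has sort B, expected A
    (f) : B
    (f) : B
  (q (f) (f)) : A

ill-sorted at position [0, 0]: expected A, got B


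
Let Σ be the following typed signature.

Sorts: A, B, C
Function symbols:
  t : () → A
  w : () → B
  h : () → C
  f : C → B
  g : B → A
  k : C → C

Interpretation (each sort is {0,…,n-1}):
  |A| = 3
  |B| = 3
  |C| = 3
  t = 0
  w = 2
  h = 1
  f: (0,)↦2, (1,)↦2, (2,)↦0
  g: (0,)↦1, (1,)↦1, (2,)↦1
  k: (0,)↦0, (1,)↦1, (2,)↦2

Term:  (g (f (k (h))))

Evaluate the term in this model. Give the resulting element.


value = 1

  h = 1
  (k (h)) = k(1,) = 1
  (f (k (h))) = f(1,) = 2
  (g (f (k (h)))) = g(2,) = 1


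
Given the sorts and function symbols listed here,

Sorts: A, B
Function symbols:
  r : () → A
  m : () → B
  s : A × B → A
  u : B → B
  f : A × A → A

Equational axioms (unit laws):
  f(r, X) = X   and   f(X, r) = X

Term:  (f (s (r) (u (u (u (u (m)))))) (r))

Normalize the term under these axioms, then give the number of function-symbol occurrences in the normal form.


1. (f (s (r) (u (u (u (u (m)))))) (r))  →  (s (r) (u (u (u (u (m))))))
normal form: (s (r) (u (u (u (u (m))))))

size = 7


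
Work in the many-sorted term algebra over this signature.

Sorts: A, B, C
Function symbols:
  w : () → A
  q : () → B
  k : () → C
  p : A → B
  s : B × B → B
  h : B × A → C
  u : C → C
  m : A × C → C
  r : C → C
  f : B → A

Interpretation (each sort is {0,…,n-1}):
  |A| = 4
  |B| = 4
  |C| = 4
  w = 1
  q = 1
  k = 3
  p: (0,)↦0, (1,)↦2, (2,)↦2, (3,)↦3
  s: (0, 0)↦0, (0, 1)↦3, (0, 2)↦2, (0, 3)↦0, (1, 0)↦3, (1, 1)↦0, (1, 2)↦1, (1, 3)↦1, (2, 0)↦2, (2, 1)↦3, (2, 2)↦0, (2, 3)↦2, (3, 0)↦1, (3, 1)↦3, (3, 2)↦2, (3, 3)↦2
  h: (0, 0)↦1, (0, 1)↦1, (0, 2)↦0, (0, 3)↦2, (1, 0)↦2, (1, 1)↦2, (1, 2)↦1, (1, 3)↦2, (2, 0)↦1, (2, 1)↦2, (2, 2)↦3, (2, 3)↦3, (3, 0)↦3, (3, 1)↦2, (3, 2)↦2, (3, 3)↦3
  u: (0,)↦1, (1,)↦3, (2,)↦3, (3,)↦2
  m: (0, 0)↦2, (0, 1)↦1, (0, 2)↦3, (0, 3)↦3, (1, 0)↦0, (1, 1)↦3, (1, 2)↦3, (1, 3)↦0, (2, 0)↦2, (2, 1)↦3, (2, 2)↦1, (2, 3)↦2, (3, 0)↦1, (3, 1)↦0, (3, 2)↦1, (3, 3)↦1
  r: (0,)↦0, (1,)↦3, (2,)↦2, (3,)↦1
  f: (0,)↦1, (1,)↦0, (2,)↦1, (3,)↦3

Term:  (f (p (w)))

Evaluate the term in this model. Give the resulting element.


  w = 1
  (p (w)) = p(1,) = 2
  (f (p (w))) = f(2,) = 1

value = 1


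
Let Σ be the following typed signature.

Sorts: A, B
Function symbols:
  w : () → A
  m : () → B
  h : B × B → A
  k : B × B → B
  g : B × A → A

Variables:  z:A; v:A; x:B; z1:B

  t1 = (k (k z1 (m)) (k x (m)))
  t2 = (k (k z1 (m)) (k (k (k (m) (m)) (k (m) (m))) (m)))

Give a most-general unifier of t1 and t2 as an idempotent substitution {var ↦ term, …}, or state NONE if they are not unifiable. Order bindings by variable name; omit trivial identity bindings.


{x ↦ (k (k (m) (m)) (k (m) (m)))}


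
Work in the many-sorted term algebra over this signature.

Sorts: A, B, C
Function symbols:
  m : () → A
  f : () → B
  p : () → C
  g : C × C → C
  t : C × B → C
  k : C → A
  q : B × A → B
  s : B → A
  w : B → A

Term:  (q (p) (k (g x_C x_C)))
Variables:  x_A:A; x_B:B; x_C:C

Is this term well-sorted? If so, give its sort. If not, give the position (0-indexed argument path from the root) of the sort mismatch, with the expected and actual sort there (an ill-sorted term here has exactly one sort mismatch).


ill-sorted at position [0]: expected B, got C

  (p) : C
      x_C : C
      x_C : C
    (g x_C x_C) : C
  (k (g x_C x_C)) : A
(q (p) (k (g x_C x_C))) : ✗ arg 0 at [0] has sort C, expected B


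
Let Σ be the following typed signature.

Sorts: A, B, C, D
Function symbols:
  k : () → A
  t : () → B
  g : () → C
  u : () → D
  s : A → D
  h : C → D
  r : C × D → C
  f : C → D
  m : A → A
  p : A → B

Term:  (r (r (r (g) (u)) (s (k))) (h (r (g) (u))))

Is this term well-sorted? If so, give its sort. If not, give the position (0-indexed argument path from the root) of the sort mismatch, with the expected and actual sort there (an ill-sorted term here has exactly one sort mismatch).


well-sorted; sort = C

      (g) : C
      (u) : D
    (r (g) (u)) : C
      (k) : A
    (s (k)) : D
  (r (r (g) (u)) (s (k))) : C
      (g) : C
      (u) : D
    (r (g) (u)) : C
  (h (r (g) (u))) : D
(r (r (r (g) (u)) (s (k))) (h (r (g) (u)))) : C


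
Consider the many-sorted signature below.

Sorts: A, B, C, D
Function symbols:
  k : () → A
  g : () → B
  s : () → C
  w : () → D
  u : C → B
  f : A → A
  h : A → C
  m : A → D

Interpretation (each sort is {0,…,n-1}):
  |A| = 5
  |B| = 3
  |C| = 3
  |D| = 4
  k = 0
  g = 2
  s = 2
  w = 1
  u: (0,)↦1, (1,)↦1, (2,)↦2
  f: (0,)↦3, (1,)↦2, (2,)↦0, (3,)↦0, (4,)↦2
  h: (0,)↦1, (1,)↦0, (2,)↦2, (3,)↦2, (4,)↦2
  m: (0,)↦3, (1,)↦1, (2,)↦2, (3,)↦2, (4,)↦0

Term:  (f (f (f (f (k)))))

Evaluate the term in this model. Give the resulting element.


  k = 0
  (f (k)) = f(0,) = 3
  (f (f (k))) = f(3,) = 0
  (f (f (f (k)))) = f(0,) = 3
  (f (f (f (f (k))))) = f(3,) = 0

value = 0


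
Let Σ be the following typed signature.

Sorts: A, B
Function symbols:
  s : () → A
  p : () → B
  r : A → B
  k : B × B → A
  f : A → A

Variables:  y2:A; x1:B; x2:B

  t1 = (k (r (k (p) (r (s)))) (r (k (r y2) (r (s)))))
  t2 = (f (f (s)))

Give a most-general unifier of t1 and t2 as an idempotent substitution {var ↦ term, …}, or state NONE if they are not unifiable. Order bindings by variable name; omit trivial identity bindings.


NONE (not unifiable)

head clash or occurs-check failure — not unifiable


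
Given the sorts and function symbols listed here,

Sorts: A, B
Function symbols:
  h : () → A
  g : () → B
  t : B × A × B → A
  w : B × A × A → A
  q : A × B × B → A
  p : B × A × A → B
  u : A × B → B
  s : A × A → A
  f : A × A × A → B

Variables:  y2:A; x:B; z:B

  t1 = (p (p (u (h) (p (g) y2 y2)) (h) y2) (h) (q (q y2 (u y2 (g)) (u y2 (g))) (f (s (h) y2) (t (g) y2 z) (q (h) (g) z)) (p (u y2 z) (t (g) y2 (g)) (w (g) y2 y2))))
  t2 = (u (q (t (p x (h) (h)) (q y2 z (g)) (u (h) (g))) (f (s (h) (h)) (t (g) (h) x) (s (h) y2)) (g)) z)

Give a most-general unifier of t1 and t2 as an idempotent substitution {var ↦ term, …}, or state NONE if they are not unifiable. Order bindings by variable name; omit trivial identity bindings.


head clash or occurs-check failure — not unifiable

NONE (not unifiable)


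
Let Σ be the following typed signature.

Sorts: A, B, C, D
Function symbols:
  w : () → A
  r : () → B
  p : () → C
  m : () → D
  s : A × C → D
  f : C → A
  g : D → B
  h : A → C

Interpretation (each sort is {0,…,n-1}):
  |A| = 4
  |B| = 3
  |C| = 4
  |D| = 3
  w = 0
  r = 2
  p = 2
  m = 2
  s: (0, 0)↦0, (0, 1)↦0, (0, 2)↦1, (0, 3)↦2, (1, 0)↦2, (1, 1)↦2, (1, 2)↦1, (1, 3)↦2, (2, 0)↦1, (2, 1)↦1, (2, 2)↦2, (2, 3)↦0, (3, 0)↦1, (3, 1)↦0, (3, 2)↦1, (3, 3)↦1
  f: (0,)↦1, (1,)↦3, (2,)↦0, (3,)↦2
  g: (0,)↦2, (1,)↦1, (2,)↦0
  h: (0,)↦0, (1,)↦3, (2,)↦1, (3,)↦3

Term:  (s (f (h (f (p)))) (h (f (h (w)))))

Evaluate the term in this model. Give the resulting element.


value = 2

  p = 2
  (f (p)) = f(2,) = 0
  (h (f (p))) = h(0,) = 0
  (f (h (f (p)))) = f(0,) = 1
  w = 0
  (h (w)) = h(0,) = 0
  (f (h (w))) = f(0,) = 1
  (h (f (h (w)))) = h(1,) = 3
  (s (f (h (f (p)))) (h (f (h (w))))) = s(1, 3) = 2


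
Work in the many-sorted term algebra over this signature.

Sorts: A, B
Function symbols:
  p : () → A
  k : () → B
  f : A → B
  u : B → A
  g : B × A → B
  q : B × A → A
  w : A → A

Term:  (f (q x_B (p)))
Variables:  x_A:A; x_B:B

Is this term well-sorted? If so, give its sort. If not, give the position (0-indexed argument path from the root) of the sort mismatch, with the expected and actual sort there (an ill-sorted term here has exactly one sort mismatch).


    x_B : B
    (p) : A
  (q x_B (p)) : A
(f (q x_B (p))) : B

well-sorted; sort = B


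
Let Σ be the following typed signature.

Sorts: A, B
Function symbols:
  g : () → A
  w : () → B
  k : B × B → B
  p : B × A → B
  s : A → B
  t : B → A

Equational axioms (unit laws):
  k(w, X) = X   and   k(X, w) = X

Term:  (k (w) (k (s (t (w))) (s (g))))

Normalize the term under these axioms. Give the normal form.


1. (k (w) (k (s (t (w))) (s (g))))  →  (k (s (t (w))) (s (g)))

normal form = (k (s (t (w))) (s (g)))


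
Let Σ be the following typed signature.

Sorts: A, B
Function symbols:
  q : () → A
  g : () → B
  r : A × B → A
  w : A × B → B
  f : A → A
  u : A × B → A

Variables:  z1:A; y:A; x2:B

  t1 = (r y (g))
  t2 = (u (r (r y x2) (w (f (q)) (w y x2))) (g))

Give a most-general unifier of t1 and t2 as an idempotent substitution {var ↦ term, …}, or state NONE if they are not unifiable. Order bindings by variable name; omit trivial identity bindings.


head clash or occurs-check failure — not unifiable

NONE (not unifiable)


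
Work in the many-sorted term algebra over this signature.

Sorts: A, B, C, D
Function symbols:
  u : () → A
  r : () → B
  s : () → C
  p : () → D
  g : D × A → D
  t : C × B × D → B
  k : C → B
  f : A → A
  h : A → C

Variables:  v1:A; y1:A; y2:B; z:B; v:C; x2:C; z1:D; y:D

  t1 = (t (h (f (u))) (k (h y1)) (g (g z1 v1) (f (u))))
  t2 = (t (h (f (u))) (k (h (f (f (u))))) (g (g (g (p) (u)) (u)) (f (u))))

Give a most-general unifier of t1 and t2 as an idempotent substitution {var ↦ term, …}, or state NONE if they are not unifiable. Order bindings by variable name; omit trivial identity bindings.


{v1 ↦ (u), y1 ↦ (f (f (u))), z1 ↦ (g (p) (u))}


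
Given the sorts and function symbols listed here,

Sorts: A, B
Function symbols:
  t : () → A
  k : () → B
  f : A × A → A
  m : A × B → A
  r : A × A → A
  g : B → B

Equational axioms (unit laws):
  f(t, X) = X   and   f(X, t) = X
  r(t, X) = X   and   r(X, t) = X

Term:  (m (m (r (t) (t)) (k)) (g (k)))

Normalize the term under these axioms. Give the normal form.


normal form = (m (m (t) (k)) (g (k)))

1. (m (m (r (t) (t)) (k)) (g (k)))  →  (m (m (t) (k)) (g (k)))


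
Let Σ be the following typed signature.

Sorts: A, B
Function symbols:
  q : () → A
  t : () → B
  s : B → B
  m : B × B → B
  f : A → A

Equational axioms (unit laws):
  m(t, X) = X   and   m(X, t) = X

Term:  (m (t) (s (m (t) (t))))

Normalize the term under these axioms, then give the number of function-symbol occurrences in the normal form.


size = 2

1. (m (t) (s (m (t) (t))))  →  (s (m (t) (t)))
2. (s (m (t) (t)))  →  (s (t))
normal form: (s (t))


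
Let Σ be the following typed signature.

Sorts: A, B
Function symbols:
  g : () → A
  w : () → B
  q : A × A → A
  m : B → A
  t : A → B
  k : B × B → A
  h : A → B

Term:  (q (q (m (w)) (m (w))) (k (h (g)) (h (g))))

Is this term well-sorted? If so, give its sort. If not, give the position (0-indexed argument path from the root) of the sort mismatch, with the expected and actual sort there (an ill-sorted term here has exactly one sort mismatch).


      (w) : B
    (m (w)) : A
      (w) : B
    (m (w)) : A
  (q (m (w)) (m (w))) : A
      (g) : A
    (h (g)) : B
      (g) : A
    (h (g)) : B
  (k (h (g)) (h (g))) : A
(q (q (m (w)) (m (w))) (k (h (g)) (h (g)))) : A

well-sorted; sort = A


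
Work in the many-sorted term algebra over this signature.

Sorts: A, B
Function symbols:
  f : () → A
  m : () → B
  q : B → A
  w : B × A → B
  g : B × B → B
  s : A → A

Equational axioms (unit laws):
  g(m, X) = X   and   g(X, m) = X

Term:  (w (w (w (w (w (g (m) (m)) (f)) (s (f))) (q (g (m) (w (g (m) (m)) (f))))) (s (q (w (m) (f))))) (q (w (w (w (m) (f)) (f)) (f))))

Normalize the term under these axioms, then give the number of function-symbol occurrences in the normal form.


1. (w (w (w (w (w (g (m) (m)) (f)) (s (f))) (q (g (m) (w (g (m) (m)) (f))))) (s (q (w (m) (f))))) (q (w (w (w (m) (f)) (f)) (f))))  →  (w (w (w (w (w (m) (f)) (s (f))) (q (g (m) (w (g (m) (m)) (f))))) (s (q (w (m) (f))))) (q (w (w (w (m) (f)) (f)) (f))))
2. (w (w (w (w (w (m) (f)) (s (f))) (q (g (m) (w (g (m) (m)) (f))))) (s (q (w (m) (f))))) (q (w (w (w (m) (f)) (f)) (f))))  →  (w (w (w (w (w (m) (f)) (s (f))) (q (w (g (m) (m)) (f)))) (s (q (w (m) (f))))) (q (w (w (w (m) (f)) (f)) (f))))
3. (w (w (w (w (w (m) (f)) (s (f))) (q (w (g (m) (m)) (f)))) (s (q (w (m) (f))))) (q (w (w (w (m) (f)) (f)) (f))))  →  (w (w (w (w (w (m) (f)) (s (f))) (q (w (m) (f)))) (s (q (w (m) (f))))) (q (w (w (w (m) (f)) (f)) (f))))
normal form: (w (w (w (w (w (m) (f)) (s (f))) (q (w (m) (f)))) (s (q (w (m) (f))))) (q (w (w (w (m) (f)) (f)) (f))))

size = 26


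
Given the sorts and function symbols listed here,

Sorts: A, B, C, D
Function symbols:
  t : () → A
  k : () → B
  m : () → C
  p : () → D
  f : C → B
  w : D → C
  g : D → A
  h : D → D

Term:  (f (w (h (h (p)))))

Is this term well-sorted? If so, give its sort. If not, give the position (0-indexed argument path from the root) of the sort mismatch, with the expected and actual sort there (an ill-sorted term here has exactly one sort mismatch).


        (p) : D
      (h (p)) : D
    (h (h (p))) : D
  (w (h (h (p)))) : C
(f (w (h (h (p))))) : B

well-sorted; sort = B


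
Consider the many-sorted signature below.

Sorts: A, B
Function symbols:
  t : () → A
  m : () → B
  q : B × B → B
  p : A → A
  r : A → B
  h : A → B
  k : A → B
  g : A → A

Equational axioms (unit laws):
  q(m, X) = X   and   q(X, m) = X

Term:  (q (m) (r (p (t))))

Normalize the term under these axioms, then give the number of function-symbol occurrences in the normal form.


1. (q (m) (r (p (t))))  →  (r (p (t)))
normal form: (r (p (t)))

size = 3
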